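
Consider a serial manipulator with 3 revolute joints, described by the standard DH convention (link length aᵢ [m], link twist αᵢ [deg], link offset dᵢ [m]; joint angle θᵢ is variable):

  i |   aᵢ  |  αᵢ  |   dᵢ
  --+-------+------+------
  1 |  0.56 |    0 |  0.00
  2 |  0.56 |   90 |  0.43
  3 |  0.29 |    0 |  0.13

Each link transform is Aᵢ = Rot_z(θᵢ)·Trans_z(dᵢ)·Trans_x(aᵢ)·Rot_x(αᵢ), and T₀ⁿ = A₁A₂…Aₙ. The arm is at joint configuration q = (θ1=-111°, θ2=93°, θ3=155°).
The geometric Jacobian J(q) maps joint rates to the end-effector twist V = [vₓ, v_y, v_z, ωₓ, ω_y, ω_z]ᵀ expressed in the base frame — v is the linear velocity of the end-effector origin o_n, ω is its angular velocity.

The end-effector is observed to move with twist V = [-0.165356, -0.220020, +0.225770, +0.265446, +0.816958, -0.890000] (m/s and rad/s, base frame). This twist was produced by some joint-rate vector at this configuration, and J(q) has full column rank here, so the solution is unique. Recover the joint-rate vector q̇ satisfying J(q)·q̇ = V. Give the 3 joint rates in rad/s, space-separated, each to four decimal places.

-0.1410 -0.7490 -0.8590

o_n = [0.0418, -0.7383, 0.5526]
J₁: ẑ×o_n = [0.7383, 0.0418, -0.0000], ω = ẑ
J2: z=[0.0000, 0.0000, 1.0000] o=[-0.2007, -0.5228, 0.0000] → [0.2155, 0.2425, -0.0000, 0.0000, 0.0000, 1.0000]
J3: z=[-0.3090, -0.9511, 0.0000] o=[0.3319, -0.6959, 0.4300] → [-0.1166, 0.0379, -0.2628, -0.3090, -0.9511, 0.0000]
q̇ = J⁺·V = [-0.1410, -0.7490, -0.8590]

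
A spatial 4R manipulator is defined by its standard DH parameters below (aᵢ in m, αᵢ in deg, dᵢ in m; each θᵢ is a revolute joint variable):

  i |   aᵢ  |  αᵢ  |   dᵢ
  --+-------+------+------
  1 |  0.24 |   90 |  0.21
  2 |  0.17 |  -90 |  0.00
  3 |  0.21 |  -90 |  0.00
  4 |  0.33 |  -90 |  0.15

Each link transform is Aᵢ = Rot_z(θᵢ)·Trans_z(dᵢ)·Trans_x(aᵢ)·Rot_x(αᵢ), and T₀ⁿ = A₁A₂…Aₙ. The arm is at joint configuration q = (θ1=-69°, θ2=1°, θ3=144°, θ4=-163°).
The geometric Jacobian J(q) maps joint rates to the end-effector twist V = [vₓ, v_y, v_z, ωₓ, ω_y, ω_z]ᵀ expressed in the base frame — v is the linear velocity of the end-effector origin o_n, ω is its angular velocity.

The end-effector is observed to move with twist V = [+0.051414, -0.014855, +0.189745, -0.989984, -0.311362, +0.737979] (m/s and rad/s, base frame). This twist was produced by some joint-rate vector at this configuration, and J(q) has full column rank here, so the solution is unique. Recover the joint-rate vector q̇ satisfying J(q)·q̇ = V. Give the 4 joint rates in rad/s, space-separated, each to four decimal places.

o_n = [-0.0259, -0.4443, 0.3094]
J₁: ẑ×o_n = [0.4443, -0.0259, 0.0000], ω = ẑ
J2: z=[-0.9336, -0.3584, 0.0000] o=[0.0860, -0.2241, 0.2100] → [-0.0356, 0.0928, 0.1655, -0.9336, -0.3584, 0.0000]
J3: z=[-0.0063, 0.0163, 0.9998] o=[0.1469, -0.3827, 0.2130] → [0.0632, -0.1722, 0.0032, -0.0063, 0.0163, 0.9998]
J4: z=[-0.9659, 0.2587, -0.0103] o=[0.2013, -0.1799, 0.2100] → [0.0230, 0.0983, 0.3142, -0.9659, 0.2587, -0.0103]
q̇ = J⁺·V = [0.0970, 0.9630, 0.6420, 0.0900]

0.0970 0.9630 0.6420 0.0900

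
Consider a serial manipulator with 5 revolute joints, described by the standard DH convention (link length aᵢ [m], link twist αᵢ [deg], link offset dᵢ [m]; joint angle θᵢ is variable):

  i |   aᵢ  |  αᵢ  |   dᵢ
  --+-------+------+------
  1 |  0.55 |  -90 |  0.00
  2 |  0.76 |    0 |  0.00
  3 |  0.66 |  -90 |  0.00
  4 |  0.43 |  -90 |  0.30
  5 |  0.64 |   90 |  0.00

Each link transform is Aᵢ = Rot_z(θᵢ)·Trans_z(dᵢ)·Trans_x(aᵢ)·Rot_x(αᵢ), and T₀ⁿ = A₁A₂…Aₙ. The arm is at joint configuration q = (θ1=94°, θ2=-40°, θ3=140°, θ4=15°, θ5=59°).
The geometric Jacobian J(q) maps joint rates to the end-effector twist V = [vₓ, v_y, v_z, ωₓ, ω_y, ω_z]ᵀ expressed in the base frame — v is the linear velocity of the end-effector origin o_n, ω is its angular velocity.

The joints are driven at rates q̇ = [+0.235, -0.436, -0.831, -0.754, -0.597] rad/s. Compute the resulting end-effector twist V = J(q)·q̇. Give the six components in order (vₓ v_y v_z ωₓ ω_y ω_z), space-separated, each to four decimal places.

-0.8277 1.2979 -0.1660 0.6387 0.7621 -0.0481

o_n = [0.1170, 1.1459, -0.9272]
J₁: ẑ×o_n = [-1.1459, 0.1170, 0.0000], ω = ẑ
J2: z=[-0.9976, -0.0698, 0.0000] o=[-0.0384, 0.5487, 0.0000] → [0.0647, -0.9250, -0.5850, -0.9976, -0.0698, 0.0000]
J3: z=[-0.9976, -0.0698, 0.0000] o=[-0.0790, 1.1294, 0.4885] → [0.0988, -1.4123, -0.0028, -0.9976, -0.0698, 0.0000]
J4: z=[0.0687, -0.9824, 0.1736] o=[-0.0710, 1.0151, -0.1615] → [0.7296, 0.0852, 0.1936, 0.0687, -0.9824, 0.1736]
J5: z=[0.9604, 0.1122, 0.2549] o=[0.0657, 0.6562, -0.5184] → [-0.1707, 0.4057, 0.4646, 0.9604, 0.1122, 0.2549]
V = J·q̇ = [-0.8277, 1.2979, -0.1660, 0.6387, 0.7621, -0.0481]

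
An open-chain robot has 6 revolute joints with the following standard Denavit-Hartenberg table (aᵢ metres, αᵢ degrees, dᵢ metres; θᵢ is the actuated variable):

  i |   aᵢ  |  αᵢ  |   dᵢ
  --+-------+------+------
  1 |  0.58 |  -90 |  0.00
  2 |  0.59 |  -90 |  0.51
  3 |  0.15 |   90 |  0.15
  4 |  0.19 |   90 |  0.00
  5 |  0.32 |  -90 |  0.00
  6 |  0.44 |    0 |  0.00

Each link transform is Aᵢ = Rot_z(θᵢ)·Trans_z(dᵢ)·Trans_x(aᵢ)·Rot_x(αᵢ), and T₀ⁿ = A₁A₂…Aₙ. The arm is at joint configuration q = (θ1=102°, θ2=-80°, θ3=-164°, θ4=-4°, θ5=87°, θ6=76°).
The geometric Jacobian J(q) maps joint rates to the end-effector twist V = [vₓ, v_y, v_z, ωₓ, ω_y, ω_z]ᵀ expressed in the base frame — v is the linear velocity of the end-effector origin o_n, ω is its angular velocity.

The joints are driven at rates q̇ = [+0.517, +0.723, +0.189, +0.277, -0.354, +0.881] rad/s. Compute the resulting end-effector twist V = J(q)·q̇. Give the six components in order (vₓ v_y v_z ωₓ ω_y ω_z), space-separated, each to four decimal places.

o_n = [-0.4430, 1.0808, -0.0027]
J₁: ẑ×o_n = [-1.0808, -0.4430, 0.0000], ω = ẑ
J2: z=[-0.9781, -0.2079, 0.0000] o=[-0.1206, 0.5673, 0.0000] → [0.0006, -0.0026, -0.5693, -0.9781, -0.2079, 0.0000]
J3: z=[-0.2048, 0.9633, -0.1736] o=[-0.6407, 0.5615, 0.5810] → [-0.4721, -0.1539, -0.2968, -0.2048, 0.9633, -0.1736]
J4: z=[0.9502, 0.1530, -0.2714] o=[-0.7067, 0.6729, 0.4130] → [0.0471, 0.3234, 0.3472, 0.9502, 0.1530, -0.2714]
J5: z=[0.2206, -0.9456, 0.2393] o=[-0.7485, 0.6183, 0.2359] → [0.1149, 0.1257, 0.3909, 0.2206, -0.9456, 0.2393]
J6: z=[0.2695, 0.2949, 0.9168] o=[-0.4485, 0.6624, 0.1335] → [-0.4237, 0.0418, 0.1111, 0.2695, 0.2949, 0.9168]
V = J·q̇ = [-1.0485, -0.1781, -0.4120, -0.3234, 0.6686, 1.1320]

-1.0485 -0.1781 -0.4120 -0.3234 0.6686 1.1320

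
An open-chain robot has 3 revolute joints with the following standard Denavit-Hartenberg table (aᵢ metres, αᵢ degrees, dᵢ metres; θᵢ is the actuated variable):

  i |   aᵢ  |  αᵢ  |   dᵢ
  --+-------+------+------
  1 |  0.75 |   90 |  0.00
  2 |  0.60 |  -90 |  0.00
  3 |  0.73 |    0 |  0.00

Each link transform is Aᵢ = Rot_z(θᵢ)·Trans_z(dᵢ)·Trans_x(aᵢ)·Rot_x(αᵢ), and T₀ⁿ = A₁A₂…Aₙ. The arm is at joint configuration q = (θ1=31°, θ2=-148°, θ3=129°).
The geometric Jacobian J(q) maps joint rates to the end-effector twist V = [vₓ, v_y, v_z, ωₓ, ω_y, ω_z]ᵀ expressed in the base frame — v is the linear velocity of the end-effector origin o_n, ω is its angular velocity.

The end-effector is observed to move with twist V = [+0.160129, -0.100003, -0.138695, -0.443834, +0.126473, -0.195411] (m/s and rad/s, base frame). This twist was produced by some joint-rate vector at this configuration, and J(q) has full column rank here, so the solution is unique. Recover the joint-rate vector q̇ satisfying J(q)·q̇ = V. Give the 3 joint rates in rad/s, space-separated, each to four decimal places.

-0.7000 -0.3370 -0.5950

o_n = [0.2485, 0.8112, -0.0745]
J₁: ẑ×o_n = [-0.8112, 0.2485, 0.0000], ω = ẑ
J2: z=[0.5150, -0.8572, 0.0000] o=[0.6429, 0.3863, 0.0000] → [0.0639, 0.0384, -0.1192, 0.5150, -0.8572, 0.0000]
J3: z=[0.4542, 0.2729, -0.8480] o=[0.2067, 0.1242, -0.3180] → [0.6490, -0.1460, 0.3006, 0.4542, 0.2729, -0.8480]
q̇ = J⁺·V = [-0.7000, -0.3370, -0.5950]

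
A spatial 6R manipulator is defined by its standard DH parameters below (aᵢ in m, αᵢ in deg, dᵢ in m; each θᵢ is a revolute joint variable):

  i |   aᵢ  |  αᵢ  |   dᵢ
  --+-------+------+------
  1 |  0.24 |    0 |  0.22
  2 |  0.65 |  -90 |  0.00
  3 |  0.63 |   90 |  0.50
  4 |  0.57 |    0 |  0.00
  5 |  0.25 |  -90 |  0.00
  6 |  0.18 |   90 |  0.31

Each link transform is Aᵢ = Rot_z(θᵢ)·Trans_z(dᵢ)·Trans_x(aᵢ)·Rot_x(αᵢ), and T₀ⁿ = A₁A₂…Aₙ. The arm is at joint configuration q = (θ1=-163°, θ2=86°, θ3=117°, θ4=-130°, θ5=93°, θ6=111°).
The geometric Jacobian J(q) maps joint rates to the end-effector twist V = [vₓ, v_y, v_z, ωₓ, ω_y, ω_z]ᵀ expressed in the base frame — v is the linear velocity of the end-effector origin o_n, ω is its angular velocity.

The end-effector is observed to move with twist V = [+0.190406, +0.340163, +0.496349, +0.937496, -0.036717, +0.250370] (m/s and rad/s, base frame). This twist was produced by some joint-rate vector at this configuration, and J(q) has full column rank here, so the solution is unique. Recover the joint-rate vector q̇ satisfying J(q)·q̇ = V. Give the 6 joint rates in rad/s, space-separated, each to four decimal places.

o_n = [0.0161, -0.2481, -0.2368]
J₁: ẑ×o_n = [0.2481, 0.0161, -0.0000], ω = ẑ
J2: z=[0.0000, 0.0000, 1.0000] o=[-0.2295, -0.0702, 0.2200] → [0.1779, 0.2456, -0.0000, 0.0000, 0.0000, 1.0000]
J3: z=[0.9744, 0.2250, 0.0000] o=[-0.0833, -0.7035, 0.2200] → [-0.1028, 0.4451, 0.4214, 0.9744, 0.2250, 0.0000]
J4: z=[0.2004, -0.8682, -0.4540] o=[0.3396, -0.3124, -0.3413] → [-0.0616, 0.1259, -0.2679, 0.2004, -0.8682, -0.4540]
J5: z=[0.2004, -0.8682, -0.4540] o=[-0.0485, -0.5726, -0.0149] → [0.3400, 0.0152, 0.1211, 0.2004, -0.8682, -0.4540]
J6: z=[0.7167, 0.4459, -0.5362] o=[-0.2155, -0.5182, -0.1928] → [0.1252, -0.0926, 0.0903, 0.7167, 0.4459, -0.5362]
q̇ = J⁺·V = [0.6020, -0.2300, 0.9100, -0.2060, 0.4810, -0.0060]

0.6020 -0.2300 0.9100 -0.2060 0.4810 -0.0060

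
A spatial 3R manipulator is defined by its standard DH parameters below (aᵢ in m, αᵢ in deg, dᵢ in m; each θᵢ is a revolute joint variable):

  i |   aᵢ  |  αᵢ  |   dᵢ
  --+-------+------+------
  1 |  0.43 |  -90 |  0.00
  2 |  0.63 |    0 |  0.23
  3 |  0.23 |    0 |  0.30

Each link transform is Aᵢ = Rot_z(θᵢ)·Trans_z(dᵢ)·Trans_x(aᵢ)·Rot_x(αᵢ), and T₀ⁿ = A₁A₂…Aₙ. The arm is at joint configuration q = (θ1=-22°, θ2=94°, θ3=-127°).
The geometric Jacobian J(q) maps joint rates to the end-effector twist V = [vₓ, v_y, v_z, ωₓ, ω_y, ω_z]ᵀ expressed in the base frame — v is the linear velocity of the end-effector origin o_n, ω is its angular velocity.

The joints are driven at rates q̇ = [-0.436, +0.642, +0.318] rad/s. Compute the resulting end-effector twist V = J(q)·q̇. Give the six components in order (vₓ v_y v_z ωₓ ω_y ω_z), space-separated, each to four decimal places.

o_n = [0.7353, 0.2745, -0.5032]
J₁: ẑ×o_n = [-0.2745, 0.7353, 0.0000], ω = ẑ
J2: z=[0.3746, 0.9272, 0.0000] o=[0.3987, -0.1611, 0.0000] → [-0.4666, 0.1885, -0.1489, 0.3746, 0.9272, 0.0000]
J3: z=[0.3746, 0.9272, 0.0000] o=[0.4441, 0.0686, -0.6285] → [0.1161, -0.0469, -0.1929, 0.3746, 0.9272, 0.0000]
V = J·q̇ = [-0.1429, -0.2145, -0.1570, 0.3596, 0.8901, -0.4360]

-0.1429 -0.2145 -0.1570 0.3596 0.8901 -0.4360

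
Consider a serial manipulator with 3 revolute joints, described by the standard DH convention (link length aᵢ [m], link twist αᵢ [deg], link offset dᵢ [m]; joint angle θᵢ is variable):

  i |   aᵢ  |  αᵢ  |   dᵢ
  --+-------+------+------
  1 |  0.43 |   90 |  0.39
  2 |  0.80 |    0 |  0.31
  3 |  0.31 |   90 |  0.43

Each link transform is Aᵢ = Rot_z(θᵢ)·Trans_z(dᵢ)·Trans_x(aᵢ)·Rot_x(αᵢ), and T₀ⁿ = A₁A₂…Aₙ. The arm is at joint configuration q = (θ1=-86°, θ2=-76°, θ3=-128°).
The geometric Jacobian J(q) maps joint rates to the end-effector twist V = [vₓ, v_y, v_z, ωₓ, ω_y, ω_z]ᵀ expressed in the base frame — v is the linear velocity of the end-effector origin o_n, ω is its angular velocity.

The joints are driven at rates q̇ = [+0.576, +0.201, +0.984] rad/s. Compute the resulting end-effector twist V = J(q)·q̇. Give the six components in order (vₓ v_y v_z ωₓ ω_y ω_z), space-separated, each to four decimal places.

0.2258 -0.4181 -0.2967 -1.1821 -0.0827 0.5760

o_n = [-0.7145, -0.3911, -0.2601]
J₁: ẑ×o_n = [0.3911, -0.7145, 0.0000], ω = ẑ
J2: z=[-0.9976, -0.0698, 0.0000] o=[0.0300, -0.4290, 0.3900] → [0.0454, -0.6486, -0.0897, -0.9976, -0.0698, 0.0000]
J3: z=[-0.9976, -0.0698, 0.0000] o=[-0.2657, -0.6436, -0.3862] → [-0.0088, 0.1258, -0.2832, -0.9976, -0.0698, 0.0000]
V = J·q̇ = [0.2258, -0.4181, -0.2967, -1.1821, -0.0827, 0.5760]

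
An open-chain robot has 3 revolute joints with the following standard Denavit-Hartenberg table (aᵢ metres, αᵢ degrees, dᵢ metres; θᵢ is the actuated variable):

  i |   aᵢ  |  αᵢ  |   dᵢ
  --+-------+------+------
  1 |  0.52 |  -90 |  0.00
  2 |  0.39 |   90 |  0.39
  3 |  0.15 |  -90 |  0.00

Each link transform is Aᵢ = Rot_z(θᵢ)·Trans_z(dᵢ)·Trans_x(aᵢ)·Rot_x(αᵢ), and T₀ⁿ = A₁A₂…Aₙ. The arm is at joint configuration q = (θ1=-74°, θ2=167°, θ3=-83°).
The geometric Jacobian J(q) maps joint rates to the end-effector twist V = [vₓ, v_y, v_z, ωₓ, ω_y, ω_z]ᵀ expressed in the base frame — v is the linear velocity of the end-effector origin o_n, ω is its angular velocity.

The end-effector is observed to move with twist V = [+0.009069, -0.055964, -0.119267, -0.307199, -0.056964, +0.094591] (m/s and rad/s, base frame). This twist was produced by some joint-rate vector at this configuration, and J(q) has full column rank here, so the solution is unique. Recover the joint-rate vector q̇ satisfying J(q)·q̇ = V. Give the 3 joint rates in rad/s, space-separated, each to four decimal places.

o_n = [0.2655, -0.0510, -0.0918]
J₁: ẑ×o_n = [0.0510, 0.2655, -0.0000], ω = ẑ
J2: z=[0.9613, 0.2756, 0.0000] o=[0.1433, -0.4999, 0.0000] → [-0.0253, 0.0883, 0.3978, 0.9613, 0.2756, 0.0000]
J3: z=[0.0620, -0.2162, -0.9744] o=[0.4135, -0.0271, -0.0877] → [-0.0224, 0.1445, -0.0335, 0.0620, -0.2162, -0.9744]
q̇ = J⁺·V = [-0.0350, -0.3110, -0.1330]

-0.0350 -0.3110 -0.1330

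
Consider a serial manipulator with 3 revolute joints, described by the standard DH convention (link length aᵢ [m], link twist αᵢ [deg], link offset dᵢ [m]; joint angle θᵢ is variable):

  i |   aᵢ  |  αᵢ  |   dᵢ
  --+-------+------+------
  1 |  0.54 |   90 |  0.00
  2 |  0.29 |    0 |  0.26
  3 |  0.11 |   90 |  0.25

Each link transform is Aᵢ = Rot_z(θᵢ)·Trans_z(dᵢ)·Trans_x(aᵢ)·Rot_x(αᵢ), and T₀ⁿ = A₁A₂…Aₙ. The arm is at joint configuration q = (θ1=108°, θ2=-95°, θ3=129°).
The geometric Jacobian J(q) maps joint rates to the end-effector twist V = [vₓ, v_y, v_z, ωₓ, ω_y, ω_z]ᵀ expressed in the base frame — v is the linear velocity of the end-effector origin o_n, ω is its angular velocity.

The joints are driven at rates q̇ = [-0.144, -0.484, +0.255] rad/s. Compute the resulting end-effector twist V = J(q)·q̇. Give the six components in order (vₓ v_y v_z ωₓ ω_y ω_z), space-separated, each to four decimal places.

o_n = [0.2978, 0.7339, -0.2274]
J₁: ẑ×o_n = [-0.7339, 0.2978, 0.0000], ω = ẑ
J2: z=[0.9511, 0.3090, 0.0000] o=[-0.1669, 0.5136, 0.0000] → [-0.0703, 0.2163, 0.0659, 0.9511, 0.3090, 0.0000]
J3: z=[0.9511, 0.3090, 0.0000] o=[0.0882, 0.5699, -0.2889] → [0.0190, -0.0585, 0.0912, 0.9511, 0.3090, 0.0000]
V = J·q̇ = [0.1445, -0.1625, -0.0087, -0.2178, -0.0708, -0.1440]

0.1445 -0.1625 -0.0087 -0.2178 -0.0708 -0.1440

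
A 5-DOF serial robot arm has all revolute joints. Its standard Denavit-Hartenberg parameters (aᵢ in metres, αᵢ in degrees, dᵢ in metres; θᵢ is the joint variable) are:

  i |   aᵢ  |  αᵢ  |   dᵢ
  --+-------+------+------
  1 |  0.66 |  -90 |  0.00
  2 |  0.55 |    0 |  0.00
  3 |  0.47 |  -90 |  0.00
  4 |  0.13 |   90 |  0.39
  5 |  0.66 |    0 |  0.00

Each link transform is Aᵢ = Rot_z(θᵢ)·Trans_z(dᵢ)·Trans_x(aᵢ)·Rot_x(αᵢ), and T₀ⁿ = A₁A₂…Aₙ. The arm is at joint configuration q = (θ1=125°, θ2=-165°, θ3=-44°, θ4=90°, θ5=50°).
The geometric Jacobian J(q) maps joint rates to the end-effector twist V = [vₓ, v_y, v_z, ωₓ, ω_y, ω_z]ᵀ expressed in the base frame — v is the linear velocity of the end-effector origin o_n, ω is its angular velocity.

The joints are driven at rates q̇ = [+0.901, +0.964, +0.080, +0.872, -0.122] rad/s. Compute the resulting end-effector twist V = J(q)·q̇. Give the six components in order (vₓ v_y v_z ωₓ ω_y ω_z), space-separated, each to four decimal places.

o_n = [0.8650, -0.2690, 0.6978]
J₁: ẑ×o_n = [0.2690, 0.8650, -0.0000], ω = ẑ
J2: z=[-0.8192, -0.5736, 0.0000] o=[-0.3786, 0.5406, 0.0000] → [-0.4002, 0.5716, 1.3765, -0.8192, -0.5736, 0.0000]
J3: z=[-0.8192, -0.5736, 0.0000] o=[-0.0738, 0.1055, 0.1424] → [-0.3186, 0.4550, 0.8453, -0.8192, -0.5736, 0.0000]
J4: z=[0.2781, -0.3971, 0.8746] o=[0.1619, -0.2313, -0.0855] → [-0.2780, 0.3971, 0.2687, 0.2781, -0.3971, 0.8746]
J5: z=[0.5017, -0.7164, -0.4848] o=[0.3769, -0.3116, 0.2556] → [-0.2962, -0.4585, 0.3710, 0.5017, -0.7164, -0.4848]
V = J·q̇ = [-0.3752, 1.7690, 1.5836, -0.6739, -0.8577, 1.7228]

-0.3752 1.7690 1.5836 -0.6739 -0.8577 1.7228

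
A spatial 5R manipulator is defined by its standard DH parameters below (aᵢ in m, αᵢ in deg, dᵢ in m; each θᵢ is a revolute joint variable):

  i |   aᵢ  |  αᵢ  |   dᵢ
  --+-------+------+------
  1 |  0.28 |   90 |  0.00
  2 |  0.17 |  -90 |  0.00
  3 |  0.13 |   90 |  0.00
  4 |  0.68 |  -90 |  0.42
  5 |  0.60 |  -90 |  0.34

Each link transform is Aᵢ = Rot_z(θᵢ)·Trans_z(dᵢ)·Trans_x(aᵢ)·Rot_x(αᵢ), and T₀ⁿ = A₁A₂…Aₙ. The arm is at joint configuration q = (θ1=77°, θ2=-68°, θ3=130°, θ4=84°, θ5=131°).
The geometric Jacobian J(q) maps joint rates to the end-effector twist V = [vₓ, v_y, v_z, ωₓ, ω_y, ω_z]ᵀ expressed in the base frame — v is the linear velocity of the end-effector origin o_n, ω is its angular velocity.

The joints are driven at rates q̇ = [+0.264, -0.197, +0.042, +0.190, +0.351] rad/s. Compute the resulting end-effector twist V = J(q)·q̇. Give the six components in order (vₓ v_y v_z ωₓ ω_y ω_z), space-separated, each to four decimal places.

-0.2333 -0.0716 -0.3093 -0.0028 0.2178 -0.0495

o_n = [0.3052, 0.6214, -0.1205]
J₁: ẑ×o_n = [-0.6214, 0.3052, 0.0000], ω = ẑ
J2: z=[0.9744, -0.2250, 0.0000] o=[0.0630, 0.2728, 0.0000] → [0.0271, 0.1174, 0.3942, 0.9744, -0.2250, 0.0000]
J3: z=[0.2086, 0.9034, 0.3746] o=[0.0773, 0.3349, -0.1576] → [-0.0738, 0.0776, -0.1461, 0.2086, 0.9034, 0.3746]
J4: z=[-0.5618, 0.4242, -0.7103] o=[-0.0268, 0.3268, -0.0801] → [0.1922, -0.2585, -0.3064, -0.5618, 0.4242, -0.7103]
J5: z=[0.8180, 0.1564, -0.5536] o=[-0.1786, 1.1115, -0.0828] → [-0.2772, -0.2369, -0.4765, 0.8180, 0.1564, -0.5536]
V = J·q̇ = [-0.2333, -0.0716, -0.3093, -0.0028, 0.2178, -0.0495]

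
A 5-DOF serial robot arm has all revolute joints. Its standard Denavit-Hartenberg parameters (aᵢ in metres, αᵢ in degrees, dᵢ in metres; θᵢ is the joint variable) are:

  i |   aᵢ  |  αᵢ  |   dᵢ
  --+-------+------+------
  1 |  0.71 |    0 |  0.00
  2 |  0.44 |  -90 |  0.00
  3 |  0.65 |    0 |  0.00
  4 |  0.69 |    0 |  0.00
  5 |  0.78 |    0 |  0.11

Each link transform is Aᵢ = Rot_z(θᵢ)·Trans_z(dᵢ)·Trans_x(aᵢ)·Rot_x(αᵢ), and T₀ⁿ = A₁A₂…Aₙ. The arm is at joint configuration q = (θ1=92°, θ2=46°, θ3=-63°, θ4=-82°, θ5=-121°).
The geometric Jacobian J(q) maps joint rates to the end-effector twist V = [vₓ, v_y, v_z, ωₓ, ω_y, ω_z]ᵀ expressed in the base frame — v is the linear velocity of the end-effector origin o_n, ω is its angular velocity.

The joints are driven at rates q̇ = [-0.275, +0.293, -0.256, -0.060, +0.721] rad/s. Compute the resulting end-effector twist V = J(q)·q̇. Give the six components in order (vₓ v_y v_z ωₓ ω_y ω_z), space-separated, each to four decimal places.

0.6325 -0.3898 -0.0810 -0.2710 -0.3010 0.0180

o_n = [-0.1842, 0.7051, 0.1968]
J₁: ẑ×o_n = [-0.7051, -0.1842, 0.0000], ω = ẑ
J2: z=[0.0000, 0.0000, 1.0000] o=[-0.0248, 0.7096, 0.0000] → [0.0045, -0.1594, 0.0000, 0.0000, 0.0000, 1.0000]
J3: z=[-0.6691, -0.7431, 0.0000] o=[-0.3518, 1.0040, 0.0000] → [-0.1463, 0.1317, 0.3245, -0.6691, -0.7431, 0.0000]
J4: z=[-0.6691, -0.7431, 0.0000] o=[-0.5711, 1.2014, 0.5792] → [0.2841, -0.2558, 0.6196, -0.6691, -0.7431, 0.0000]
J5: z=[-0.6691, -0.7431, 0.0000] o=[-0.1510, 0.8232, 0.9749] → [0.5782, -0.5207, 0.0544, -0.6691, -0.7431, 0.0000]
V = J·q̇ = [0.6325, -0.3898, -0.0810, -0.2710, -0.3010, 0.0180]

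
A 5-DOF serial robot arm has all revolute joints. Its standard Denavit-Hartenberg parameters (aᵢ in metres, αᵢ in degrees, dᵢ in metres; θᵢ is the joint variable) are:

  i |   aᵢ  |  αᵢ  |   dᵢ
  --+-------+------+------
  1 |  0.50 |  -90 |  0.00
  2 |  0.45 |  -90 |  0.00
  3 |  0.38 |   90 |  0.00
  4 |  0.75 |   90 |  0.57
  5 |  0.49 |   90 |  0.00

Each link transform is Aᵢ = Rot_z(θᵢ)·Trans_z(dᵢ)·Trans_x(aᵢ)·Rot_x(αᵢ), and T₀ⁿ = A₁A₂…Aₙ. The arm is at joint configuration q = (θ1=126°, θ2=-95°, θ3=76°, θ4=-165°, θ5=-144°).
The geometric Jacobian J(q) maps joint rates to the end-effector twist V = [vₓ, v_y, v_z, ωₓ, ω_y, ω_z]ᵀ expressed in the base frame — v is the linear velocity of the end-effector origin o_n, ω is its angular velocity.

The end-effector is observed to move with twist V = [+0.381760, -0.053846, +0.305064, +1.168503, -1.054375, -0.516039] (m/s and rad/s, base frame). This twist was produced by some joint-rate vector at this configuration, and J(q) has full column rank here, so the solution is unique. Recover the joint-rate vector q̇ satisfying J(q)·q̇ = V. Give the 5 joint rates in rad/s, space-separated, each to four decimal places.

o_n = [-0.2278, 0.2609, 0.7222]
J₁: ẑ×o_n = [-0.2609, -0.2278, 0.0000], ω = ẑ
J2: z=[-0.8090, -0.5878, 0.0000] o=[-0.2939, 0.4045, 0.0000] → [-0.4245, 0.5842, 0.1550, -0.8090, -0.5878, 0.0000]
J3: z=[-0.5855, 0.8059, 0.0872] o=[-0.2708, 0.3728, 0.4483] → [0.2305, 0.1641, 0.0308, -0.5855, 0.8059, 0.0872]
J4: z=[-0.1460, -0.2106, 0.9666] o=[0.0322, 0.5830, 0.5399] → [0.2730, -0.2246, -0.0077, -0.1460, -0.2106, 0.9666]
J5: z=[-0.7720, 0.6353, 0.0218] o=[-0.5151, -0.0943, 0.8993] → [-0.1203, -0.1305, -0.4567, -0.7720, 0.6353, 0.0218]
q̇ = J⁺·V = [-0.8760, -0.2340, -0.7260, 0.4560, -0.8040]

-0.8760 -0.2340 -0.7260 0.4560 -0.8040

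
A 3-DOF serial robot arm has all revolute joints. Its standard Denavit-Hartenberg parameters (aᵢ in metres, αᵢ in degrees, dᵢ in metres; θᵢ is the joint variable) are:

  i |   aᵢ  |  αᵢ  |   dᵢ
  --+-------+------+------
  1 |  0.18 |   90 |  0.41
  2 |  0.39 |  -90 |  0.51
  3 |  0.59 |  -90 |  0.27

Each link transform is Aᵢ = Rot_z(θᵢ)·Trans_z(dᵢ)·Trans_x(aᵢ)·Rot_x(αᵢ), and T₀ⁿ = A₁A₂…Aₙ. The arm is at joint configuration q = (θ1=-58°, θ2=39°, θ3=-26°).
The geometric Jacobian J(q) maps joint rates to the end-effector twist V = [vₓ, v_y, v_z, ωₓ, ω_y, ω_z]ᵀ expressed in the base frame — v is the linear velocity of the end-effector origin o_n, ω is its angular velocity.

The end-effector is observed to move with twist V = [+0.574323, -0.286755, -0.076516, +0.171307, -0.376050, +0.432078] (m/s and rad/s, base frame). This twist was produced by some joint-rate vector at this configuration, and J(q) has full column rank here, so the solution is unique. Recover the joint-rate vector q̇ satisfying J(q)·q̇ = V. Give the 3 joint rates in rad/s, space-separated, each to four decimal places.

0.9380 0.0540 -0.6510

o_n = [-0.2675, -1.0224, 1.1990]
J₁: ẑ×o_n = [1.0224, -0.2675, 0.0000], ω = ẑ
J2: z=[-0.8480, -0.5299, 0.0000] o=[0.0954, -0.1526, 0.4100] → [-0.4181, 0.6691, 0.5453, -0.8480, -0.5299, 0.0000]
J3: z=[-0.3335, 0.5337, 0.7771] o=[-0.1765, -0.6799, 0.6554] → [0.5562, 0.1106, 0.1628, -0.3335, 0.5337, 0.7771]
q̇ = J⁺·V = [0.9380, 0.0540, -0.6510]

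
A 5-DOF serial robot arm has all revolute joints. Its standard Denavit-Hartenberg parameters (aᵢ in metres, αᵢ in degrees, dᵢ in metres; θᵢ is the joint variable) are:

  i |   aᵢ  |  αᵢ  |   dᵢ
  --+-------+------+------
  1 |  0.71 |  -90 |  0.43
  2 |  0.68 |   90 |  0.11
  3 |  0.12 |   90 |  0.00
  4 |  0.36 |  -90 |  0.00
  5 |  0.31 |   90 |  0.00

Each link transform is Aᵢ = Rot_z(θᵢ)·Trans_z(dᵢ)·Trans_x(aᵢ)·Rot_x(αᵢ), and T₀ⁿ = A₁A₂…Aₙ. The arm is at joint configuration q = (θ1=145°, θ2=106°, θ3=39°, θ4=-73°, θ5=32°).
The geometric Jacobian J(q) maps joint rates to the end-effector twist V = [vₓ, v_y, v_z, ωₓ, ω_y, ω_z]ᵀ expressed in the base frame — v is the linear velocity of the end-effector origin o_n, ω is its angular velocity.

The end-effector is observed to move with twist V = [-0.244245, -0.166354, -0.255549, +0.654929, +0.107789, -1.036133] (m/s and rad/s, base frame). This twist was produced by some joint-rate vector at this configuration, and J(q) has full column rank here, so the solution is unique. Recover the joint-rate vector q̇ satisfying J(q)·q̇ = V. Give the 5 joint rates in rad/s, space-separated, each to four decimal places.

o_n = [-0.1747, -0.3999, -0.1858]
J₁: ẑ×o_n = [0.3999, -0.1747, 0.0000], ω = ẑ
J2: z=[-0.5736, -0.8192, 0.0000] o=[-0.5816, 0.4072, 0.4300] → [0.5044, -0.3532, 0.7963, -0.5736, -0.8192, 0.0000]
J3: z=[-0.7874, 0.5514, -0.2756] o=[-0.4912, 0.2096, -0.2237] → [-0.1471, -0.0574, 0.3055, -0.7874, 0.5514, -0.2756]
J4: z=[0.5878, 0.5371, -0.6049] o=[-0.5134, 0.1330, -0.3133] → [-0.2539, -0.2799, -0.4952, 0.5878, 0.5371, -0.6049]
J5: z=[-0.4076, -0.4493, -0.7950] o=[-0.2619, -0.1240, -0.2970] → [-0.2693, -0.0239, 0.1516, -0.4076, -0.4493, -0.7950]
q̇ = J⁺·V = [-0.9160, 0.3660, -0.3220, 0.8000, -0.3460]

-0.9160 0.3660 -0.3220 0.8000 -0.3460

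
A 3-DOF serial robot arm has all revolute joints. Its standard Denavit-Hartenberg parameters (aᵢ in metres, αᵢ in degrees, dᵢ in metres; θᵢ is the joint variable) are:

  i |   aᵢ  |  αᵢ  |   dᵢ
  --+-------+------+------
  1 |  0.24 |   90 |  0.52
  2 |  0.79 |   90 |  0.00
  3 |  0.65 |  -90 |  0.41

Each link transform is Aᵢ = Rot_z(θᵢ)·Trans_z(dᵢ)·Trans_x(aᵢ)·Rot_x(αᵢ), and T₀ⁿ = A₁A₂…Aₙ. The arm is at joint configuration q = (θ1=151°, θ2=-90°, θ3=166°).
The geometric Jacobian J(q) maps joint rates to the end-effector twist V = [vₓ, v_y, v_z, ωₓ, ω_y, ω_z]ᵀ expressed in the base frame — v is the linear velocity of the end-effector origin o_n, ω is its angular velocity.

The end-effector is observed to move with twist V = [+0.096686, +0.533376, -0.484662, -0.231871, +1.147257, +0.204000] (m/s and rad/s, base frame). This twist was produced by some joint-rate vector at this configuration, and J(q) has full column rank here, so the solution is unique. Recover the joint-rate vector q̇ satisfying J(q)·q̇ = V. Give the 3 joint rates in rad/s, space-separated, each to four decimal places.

0.2040 0.8910 -0.7590

o_n = [0.2249, 0.0551, 0.3607]
J₁: ẑ×o_n = [-0.0551, 0.2249, 0.0000], ω = ẑ
J2: z=[0.4848, 0.8746, 0.0000] o=[-0.2099, 0.1164, 0.5200] → [-0.1393, 0.0772, -0.4100, 0.4848, 0.8746, 0.0000]
J3: z=[0.8746, -0.4848, -0.0000] o=[-0.2099, 0.1164, -0.2700] → [-0.3058, -0.5516, 0.1572, 0.8746, -0.4848, -0.0000]
q̇ = J⁺·V = [0.2040, 0.8910, -0.7590]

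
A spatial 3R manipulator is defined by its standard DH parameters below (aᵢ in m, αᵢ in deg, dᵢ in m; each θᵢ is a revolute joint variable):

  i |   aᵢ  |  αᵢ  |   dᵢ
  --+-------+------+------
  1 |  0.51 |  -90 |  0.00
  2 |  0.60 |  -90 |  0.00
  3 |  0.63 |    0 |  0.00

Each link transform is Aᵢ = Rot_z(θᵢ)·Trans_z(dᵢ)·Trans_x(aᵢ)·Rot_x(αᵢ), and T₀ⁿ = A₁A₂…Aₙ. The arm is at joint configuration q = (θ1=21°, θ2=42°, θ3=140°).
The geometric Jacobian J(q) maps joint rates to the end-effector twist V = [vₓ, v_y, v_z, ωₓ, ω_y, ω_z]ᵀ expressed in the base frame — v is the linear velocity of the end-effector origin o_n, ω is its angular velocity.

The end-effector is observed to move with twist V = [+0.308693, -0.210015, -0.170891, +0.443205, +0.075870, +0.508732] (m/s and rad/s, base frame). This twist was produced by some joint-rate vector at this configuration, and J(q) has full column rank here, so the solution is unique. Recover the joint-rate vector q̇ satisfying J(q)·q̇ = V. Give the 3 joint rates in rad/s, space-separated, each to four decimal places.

0.0190 -0.0880 -0.6590

o_n = [0.7027, -0.1640, -0.0786]
J₁: ẑ×o_n = [0.1640, 0.7027, -0.0000], ω = ẑ
J2: z=[-0.3584, 0.9336, 0.0000] o=[0.4761, 0.1828, 0.0000] → [-0.0733, -0.0282, -0.0872, -0.3584, 0.9336, 0.0000]
J3: z=[-0.6247, -0.2398, -0.7431] o=[0.8924, 0.3426, -0.4015] → [-0.4539, 0.3427, 0.2710, -0.6247, -0.2398, -0.7431]
q̇ = J⁺·V = [0.0190, -0.0880, -0.6590]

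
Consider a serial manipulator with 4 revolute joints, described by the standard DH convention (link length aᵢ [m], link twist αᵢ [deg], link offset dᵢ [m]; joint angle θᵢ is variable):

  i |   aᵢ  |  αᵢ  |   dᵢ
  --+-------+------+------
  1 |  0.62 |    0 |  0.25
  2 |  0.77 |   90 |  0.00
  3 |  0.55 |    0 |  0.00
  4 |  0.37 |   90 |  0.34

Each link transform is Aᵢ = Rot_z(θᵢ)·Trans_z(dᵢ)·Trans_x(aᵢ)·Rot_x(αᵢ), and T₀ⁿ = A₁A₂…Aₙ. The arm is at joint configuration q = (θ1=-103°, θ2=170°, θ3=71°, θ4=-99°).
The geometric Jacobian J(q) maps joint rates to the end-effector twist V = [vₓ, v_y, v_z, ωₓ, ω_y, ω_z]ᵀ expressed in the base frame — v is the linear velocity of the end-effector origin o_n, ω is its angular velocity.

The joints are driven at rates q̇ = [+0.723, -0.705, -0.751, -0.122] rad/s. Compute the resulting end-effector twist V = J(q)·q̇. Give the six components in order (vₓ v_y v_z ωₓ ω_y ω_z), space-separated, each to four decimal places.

0.5114 0.1337 -0.4197 -0.8036 0.3411 0.0180

o_n = [0.6720, 0.4374, 0.5963]
J₁: ẑ×o_n = [-0.4374, 0.6720, 0.0000], ω = ẑ
J2: z=[0.0000, 0.0000, 1.0000] o=[-0.1395, -0.6041, 0.2500] → [-1.0415, 0.8114, 0.0000, 0.0000, 0.0000, 1.0000]
J3: z=[0.9205, -0.3907, 0.0000] o=[0.1614, 0.1047, 0.2500] → [-0.1353, -0.3188, 0.5058, 0.9205, -0.3907, 0.0000]
J4: z=[0.9205, -0.3907, 0.0000] o=[0.2314, 0.2695, 0.7700] → [0.0679, 0.1599, 0.3267, 0.9205, -0.3907, 0.0000]
V = J·q̇ = [0.5114, 0.1337, -0.4197, -0.8036, 0.3411, 0.0180]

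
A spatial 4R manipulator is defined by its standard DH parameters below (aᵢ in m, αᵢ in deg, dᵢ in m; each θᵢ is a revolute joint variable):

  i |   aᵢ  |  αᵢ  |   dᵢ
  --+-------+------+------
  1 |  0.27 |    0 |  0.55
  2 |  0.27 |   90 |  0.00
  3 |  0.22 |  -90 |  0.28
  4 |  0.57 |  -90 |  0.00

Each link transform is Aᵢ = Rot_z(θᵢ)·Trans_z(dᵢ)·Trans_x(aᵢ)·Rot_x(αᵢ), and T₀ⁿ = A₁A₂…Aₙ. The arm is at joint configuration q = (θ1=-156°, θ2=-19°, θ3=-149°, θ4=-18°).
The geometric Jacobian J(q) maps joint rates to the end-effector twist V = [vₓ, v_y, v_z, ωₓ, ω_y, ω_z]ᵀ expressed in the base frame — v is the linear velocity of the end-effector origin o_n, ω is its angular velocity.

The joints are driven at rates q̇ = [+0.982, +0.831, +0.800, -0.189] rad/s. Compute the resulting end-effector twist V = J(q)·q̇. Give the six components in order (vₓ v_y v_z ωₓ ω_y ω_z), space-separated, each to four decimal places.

o_n = [0.0954, 0.3780, 0.1575]
J₁: ẑ×o_n = [-0.3780, 0.0954, 0.0000], ω = ẑ
J2: z=[0.0000, 0.0000, 1.0000] o=[-0.2467, -0.1098, 0.5500] → [-0.4878, 0.3420, 0.0000, 0.0000, 0.0000, 1.0000]
J3: z=[-0.0872, 0.9962, 0.0000] o=[-0.5156, -0.1334, 0.5500] → [-0.3910, -0.0342, -0.6532, -0.0872, 0.9962, 0.0000]
J4: z=[-0.5131, -0.0449, -0.8572] o=[-0.3522, 0.1620, 0.4367] → [0.1977, -0.5269, -0.0907, -0.5131, -0.0449, -0.8572]
V = J·q̇ = [-1.1267, 0.4501, -0.5055, 0.0272, 0.8054, 1.9750]

-1.1267 0.4501 -0.5055 0.0272 0.8054 1.9750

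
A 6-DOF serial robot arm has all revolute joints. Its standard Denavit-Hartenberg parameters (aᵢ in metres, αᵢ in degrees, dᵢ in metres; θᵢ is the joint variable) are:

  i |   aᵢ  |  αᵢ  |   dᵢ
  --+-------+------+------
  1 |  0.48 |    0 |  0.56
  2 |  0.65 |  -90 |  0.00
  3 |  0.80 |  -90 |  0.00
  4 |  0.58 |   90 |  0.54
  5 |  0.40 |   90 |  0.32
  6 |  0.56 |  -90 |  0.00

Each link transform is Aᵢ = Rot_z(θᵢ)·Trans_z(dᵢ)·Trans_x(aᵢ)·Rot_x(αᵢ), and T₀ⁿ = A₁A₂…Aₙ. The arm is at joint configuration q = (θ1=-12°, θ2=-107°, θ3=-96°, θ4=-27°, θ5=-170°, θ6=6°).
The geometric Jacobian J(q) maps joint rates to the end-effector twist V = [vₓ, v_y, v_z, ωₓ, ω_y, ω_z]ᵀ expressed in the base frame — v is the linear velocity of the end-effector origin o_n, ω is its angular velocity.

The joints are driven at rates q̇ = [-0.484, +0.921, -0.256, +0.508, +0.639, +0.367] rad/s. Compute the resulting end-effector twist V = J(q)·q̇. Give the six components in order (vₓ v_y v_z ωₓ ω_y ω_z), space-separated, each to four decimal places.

o_n = [0.1407, -1.0493, 0.9027]
J₁: ẑ×o_n = [1.0493, 0.1407, -0.0000], ω = ẑ
J2: z=[0.0000, 0.0000, 1.0000] o=[0.4695, -0.0998, 0.5600] → [0.9495, -0.3288, 0.0000, 0.0000, 0.0000, 1.0000]
J3: z=[0.8746, -0.4848, 0.0000] o=[0.1544, -0.6683, 0.5600] → [-0.1661, -0.2997, -0.3399, 0.8746, -0.4848, 0.0000]
J4: z=[-0.4822, -0.8698, 0.1045] o=[0.1949, -0.5952, 1.3556] → [0.4415, -0.2241, 0.1718, -0.4822, -0.8698, 0.1045]
J5: z=[0.7563, -0.4735, -0.4515] o=[0.1911, -1.1453, 1.9260] → [0.5279, 0.7967, 0.0487, 0.7563, -0.4735, -0.4515]
J6: z=[-0.5516, -0.8325, -0.0509] o=[0.2924, -1.1818, 1.4252] → [0.4418, -0.2805, -0.1993, -0.5516, -0.8325, -0.0509]
V = J·q̇ = [1.1329, -0.0019, 0.1323, -0.1880, -0.9259, 0.1829]

1.1329 -0.0019 0.1323 -0.1880 -0.9259 0.1829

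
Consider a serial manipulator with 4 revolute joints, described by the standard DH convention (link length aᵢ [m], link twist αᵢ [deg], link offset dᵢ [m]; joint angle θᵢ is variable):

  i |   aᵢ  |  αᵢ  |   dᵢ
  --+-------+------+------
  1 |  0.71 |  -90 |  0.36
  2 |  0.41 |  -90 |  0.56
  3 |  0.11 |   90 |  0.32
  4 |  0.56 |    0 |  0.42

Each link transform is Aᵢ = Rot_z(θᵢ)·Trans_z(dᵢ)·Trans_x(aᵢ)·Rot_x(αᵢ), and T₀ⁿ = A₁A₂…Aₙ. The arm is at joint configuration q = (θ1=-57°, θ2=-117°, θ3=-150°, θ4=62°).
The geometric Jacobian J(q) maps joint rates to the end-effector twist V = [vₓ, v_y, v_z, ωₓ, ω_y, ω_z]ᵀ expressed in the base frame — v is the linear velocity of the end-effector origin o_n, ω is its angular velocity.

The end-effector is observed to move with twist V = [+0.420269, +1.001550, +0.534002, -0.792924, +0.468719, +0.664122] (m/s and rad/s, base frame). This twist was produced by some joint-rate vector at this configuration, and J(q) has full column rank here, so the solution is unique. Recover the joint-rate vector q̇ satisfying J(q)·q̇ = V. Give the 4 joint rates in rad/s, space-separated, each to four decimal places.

o_n = [1.1333, -1.0424, 0.6202]
J₁: ẑ×o_n = [1.0424, 1.1333, -0.0000], ω = ẑ
J2: z=[0.8387, 0.5446, 0.0000] o=[0.3867, -0.5955, 0.3600] → [0.1417, -0.2182, -0.7815, 0.8387, 0.5446, 0.0000]
J3: z=[0.4853, -0.7473, 0.4540] o=[0.7550, -0.1344, 0.7253] → [0.4908, 0.2228, -0.1580, 0.4853, -0.7473, 0.4540]
J4: z=[-0.6027, -0.6620, -0.4455] o=[0.9799, -0.3798, 0.7857] → [-0.1856, -0.1681, 0.5009, -0.6027, -0.6620, -0.4455]
q̇ = J⁺·V = [0.8050, -0.8410, -0.7990, -0.4980]

0.8050 -0.8410 -0.7990 -0.4980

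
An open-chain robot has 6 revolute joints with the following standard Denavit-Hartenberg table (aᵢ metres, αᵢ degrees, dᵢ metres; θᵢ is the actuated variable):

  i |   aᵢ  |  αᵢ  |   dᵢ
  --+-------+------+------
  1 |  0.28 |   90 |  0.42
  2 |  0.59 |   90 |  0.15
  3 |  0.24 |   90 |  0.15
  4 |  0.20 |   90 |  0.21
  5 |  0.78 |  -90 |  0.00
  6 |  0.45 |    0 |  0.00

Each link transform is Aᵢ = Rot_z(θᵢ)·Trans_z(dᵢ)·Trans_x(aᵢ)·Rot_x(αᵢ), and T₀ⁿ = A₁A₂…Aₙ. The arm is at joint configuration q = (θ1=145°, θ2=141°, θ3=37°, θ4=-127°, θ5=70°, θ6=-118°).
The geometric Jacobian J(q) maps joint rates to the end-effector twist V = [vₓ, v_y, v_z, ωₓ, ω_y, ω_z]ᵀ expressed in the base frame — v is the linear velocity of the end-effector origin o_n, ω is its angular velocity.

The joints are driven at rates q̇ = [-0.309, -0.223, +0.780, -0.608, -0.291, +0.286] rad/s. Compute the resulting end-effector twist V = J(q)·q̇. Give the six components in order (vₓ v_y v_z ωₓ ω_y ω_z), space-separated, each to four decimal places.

o_n = [-0.1304, -0.6826, 0.9726]
J₁: ẑ×o_n = [0.6826, -0.1304, 0.0000], ω = ẑ
J2: z=[0.5736, 0.8192, 0.0000] o=[-0.2294, 0.1606, 0.4200] → [0.4527, -0.3170, -0.5647, 0.5736, 0.8192, 0.0000]
J3: z=[-0.5155, 0.3610, 0.7771] o=[0.2323, 0.0205, 0.7913] → [0.6119, -0.1884, 0.4934, -0.5155, 0.3610, 0.7771]
J4: z=[-0.0750, -0.9225, 0.3787] o=[0.3598, 0.1075, 1.0285] → [0.3508, -0.1898, -0.3929, -0.0750, -0.9225, 0.3787]
J5: z=[-0.9920, 0.1078, 0.0663] o=[0.3237, -0.1604, 0.9234] → [0.0399, 0.0187, 0.5670, -0.9920, 0.1078, 0.0663]
J6: z=[0.0702, 0.0329, 0.9970] o=[0.2415, -0.9354, 0.9547] → [-0.2514, -0.3720, 0.0300, 0.0702, 0.0329, 0.9970]
V = J·q̇ = [-0.1314, -0.0324, 0.5932, -0.1757, 0.6378, 0.3327]

-0.1314 -0.0324 0.5932 -0.1757 0.6378 0.3327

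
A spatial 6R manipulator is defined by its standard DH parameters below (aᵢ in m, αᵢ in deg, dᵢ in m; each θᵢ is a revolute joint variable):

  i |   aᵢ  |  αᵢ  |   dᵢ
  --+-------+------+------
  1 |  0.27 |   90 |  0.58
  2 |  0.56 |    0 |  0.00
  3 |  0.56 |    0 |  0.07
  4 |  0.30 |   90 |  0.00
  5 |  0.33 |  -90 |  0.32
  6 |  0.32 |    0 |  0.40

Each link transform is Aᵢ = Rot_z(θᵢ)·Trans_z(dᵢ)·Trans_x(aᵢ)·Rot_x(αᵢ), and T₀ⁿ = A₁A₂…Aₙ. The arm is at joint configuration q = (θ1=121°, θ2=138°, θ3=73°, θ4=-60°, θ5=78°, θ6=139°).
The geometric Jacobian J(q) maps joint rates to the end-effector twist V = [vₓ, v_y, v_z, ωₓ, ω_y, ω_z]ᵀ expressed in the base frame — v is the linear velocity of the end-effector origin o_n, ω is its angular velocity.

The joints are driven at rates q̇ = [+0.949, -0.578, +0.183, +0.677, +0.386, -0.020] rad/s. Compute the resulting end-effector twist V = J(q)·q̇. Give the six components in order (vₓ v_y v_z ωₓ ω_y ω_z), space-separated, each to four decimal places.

o_n = [0.4677, -0.3129, 0.7272]
J₁: ẑ×o_n = [0.3129, 0.4677, -0.0000], ω = ẑ
J2: z=[0.8572, 0.5150, 0.0000] o=[-0.1391, 0.2314, 0.5800] → [0.0758, -0.1262, -0.7791, 0.8572, 0.5150, 0.0000]
J3: z=[0.8572, 0.5150, 0.0000] o=[0.0753, -0.1253, 0.9547] → [-0.1172, 0.1950, -0.3629, 0.8572, 0.5150, 0.0000]
J4: z=[0.8572, 0.5150, 0.0000] o=[0.3825, -0.5007, 0.6663] → [0.0314, -0.0522, 0.1171, 0.8572, 0.5150, 0.0000]
J5: z=[-0.2497, 0.4156, 0.8746] o=[0.5176, -0.7256, 0.8117] → [-0.3961, -0.0648, -0.0823, -0.2497, 0.4156, 0.8746]
J6: z=[-0.2624, 0.8404, -0.4742] o=[0.7453, -0.4778, 1.1249] → [-0.2560, 0.0273, 0.1901, -0.2624, 0.8404, -0.4742]
V = J·q̇ = [0.1052, 0.4915, 0.4276, 0.1506, 0.2888, 1.2961]

0.1052 0.4915 0.4276 0.1506 0.2888 1.2961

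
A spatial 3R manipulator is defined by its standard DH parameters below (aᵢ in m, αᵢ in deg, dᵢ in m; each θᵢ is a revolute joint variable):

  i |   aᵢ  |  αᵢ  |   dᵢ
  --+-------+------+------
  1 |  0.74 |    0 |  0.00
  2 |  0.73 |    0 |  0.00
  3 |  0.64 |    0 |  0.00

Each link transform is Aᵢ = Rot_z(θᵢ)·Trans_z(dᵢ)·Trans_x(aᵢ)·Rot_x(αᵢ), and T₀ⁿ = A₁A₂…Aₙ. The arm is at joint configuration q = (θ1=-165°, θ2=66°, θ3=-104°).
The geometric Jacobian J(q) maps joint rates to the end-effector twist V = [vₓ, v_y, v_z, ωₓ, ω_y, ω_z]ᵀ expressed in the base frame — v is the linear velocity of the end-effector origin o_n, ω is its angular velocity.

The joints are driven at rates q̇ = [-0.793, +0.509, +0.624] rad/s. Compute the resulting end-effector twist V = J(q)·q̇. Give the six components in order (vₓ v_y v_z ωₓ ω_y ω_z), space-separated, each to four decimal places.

o_n = [-1.4181, -0.6625, 0.0000]
J₁: ẑ×o_n = [0.6625, -1.4181, 0.0000], ω = ẑ
J2: z=[0.0000, 0.0000, 1.0000] o=[-0.7148, -0.1915, 0.0000] → [0.4709, -0.7033, 0.0000, 0.0000, 0.0000, 1.0000]
J3: z=[0.0000, 0.0000, 1.0000] o=[-0.8290, -0.9125, 0.0000] → [-0.2501, -0.5891, 0.0000, 0.0000, 0.0000, 1.0000]
V = J·q̇ = [-0.4417, 0.3990, 0.0000, 0.0000, 0.0000, 0.3400]

-0.4417 0.3990 0.0000 0.0000 0.0000 0.3400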